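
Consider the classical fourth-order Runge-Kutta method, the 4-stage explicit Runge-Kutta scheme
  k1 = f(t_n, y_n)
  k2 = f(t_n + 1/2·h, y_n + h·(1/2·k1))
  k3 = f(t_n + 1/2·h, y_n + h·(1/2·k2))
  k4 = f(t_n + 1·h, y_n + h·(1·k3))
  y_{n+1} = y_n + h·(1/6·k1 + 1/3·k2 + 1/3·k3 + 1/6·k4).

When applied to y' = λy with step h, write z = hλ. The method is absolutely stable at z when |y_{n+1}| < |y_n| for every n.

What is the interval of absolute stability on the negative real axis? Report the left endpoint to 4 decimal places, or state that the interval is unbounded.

(-2.7853, 0).

Set f=λy, z=hλ:
  order 4, 4-stage ⇒ R(z)=1+z+z^2/2+z^3/6+z^4/24
  (e.g. R(-0.57)=0.56598, |R|=0.56598)

Boundary: |R(x)|=1, x<0.
x=-0.57: |R|=0.5660
|R(-3.14)|=1.6804 |R(-3.02)|=1.4155 |R(-0.73)|=0.4834
Bisect:
  x_lo=-3.4174 |R|=2.4531  x_hi=-0.1662 |R|=0.8469
  mid=-1.79180 |R|=0.28418 →hi
  mid=-2.60461 |R|=0.76004 →hi
  mid=-3.01101 |R|=1.39717 →lo
  mid=-2.80781 |R|=1.03448 →lo
  mid=-2.70621 |R|=0.88716 →hi
  mid=-2.75701 |R|=0.95818 →hi
  mid=-2.78241 |R|=0.99566 →hi
  mid=-2.79511 |R|=1.01490 →lo
  mid=-2.78876 |R|=1.00523 →lo
  ...
  [-2.78538,-2.78519] ⇒ x*=-2.7853
Interval (-2.7853, 0).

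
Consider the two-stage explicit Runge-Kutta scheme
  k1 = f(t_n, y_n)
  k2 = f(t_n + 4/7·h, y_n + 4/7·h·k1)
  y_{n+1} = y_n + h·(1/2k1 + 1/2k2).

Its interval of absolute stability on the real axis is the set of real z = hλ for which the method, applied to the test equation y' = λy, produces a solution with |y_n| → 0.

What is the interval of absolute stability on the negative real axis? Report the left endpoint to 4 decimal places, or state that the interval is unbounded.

z∈(-3.5000,0).

On y'=λy, z=hλ:
  k1=λy_n ⇒ h·k1=z·y_n;  k2=λ(1+4/7z)y_n ⇒ h·k2=z(1+4/7z)y_n
  y_{n+1}/y_n = 1 + 1/2z + 1/2z(1+4/7z) = 1 + z + 2/7z²
  R(z) = 1 + z + 2/7z².

Boundary: |R(x)|=1, x<0.
x=-0.72: |R|=0.4281
R=1: x+2/7x²=0 ⇒ x=−7/2=-3.5000; min R=1−1/(4·2/7)=0.1250>−1
Confirm numerically:
  x=-3.419: |R|=0.92087 <1
  x=-3.054: |R|=0.61083 <1
  x=-2.819: |R|=0.45150 <1
  x=-1.473: |R|=0.14692 <1
  x=-3.789: |R|=1.31286 >1
  x=-3.720: |R|=1.23383 >1
So |R|<1 on (-3.5000, 0).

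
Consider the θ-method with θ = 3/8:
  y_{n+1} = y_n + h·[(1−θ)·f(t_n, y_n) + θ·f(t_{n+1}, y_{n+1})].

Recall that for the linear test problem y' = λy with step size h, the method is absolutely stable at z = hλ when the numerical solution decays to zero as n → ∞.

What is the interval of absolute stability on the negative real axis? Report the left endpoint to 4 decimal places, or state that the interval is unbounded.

(-8.0000, 0).

Test eqn y'=λy, z=hλ:
  y_{n+1} = y_n + z·[5/8·y_n + 3/8·y_{n+1}] ⇒ (1 − 3/8z)y_{n+1} = (1 + 5/8z)y_n
  ⇒ R(z) = (1 + 5/8z)/(1 − 3/8z).

Boundary: |R(x)|=1, x<0.
x=-1.45: |R|=0.0607
R=−1: 1+5/8x = −1+3/8x ⇒ -1/4x=2 ⇒ x=2/(-1/4)=-8.0000
Confirm numerically:
  x=-7.952: |R|=0.99699 <1
  x=-4.434: |R|=0.66520 <1
  x=-4.279: |R|=0.64285 <1
  x=-8.486: |R|=1.02905 >1
  x=-8.471: |R|=1.02819 >1
  x=-8.463: |R|=1.02773 >1
So |R|<1 on (-8.0000, 0).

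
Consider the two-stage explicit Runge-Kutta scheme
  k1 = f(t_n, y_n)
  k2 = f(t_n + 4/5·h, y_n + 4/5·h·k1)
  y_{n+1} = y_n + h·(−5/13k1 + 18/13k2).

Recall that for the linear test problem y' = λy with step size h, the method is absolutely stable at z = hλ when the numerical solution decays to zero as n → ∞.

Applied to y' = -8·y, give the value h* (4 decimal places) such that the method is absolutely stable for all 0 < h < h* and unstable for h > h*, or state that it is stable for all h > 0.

With y'=λy (z=hλ):
  k1=λy_n ⇒ h·k1=z·y_n;  k2=λ(1+4/5z)y_n ⇒ h·k2=z(1+4/5z)y_n
  y_{n+1}/y_n = 1 − 5/13z + 18/13z(1+4/5z) = 1 + z + 72/65z²
  Hence R(z) = 1 + z + 72/65z².

Need |R(x)|<1, x<0.
x=-0.95: |R|=1.0497
R=1: x+72/65x²=0 ⇒ x=−65/72=-0.9028; min R=1−1/(4·72/65)=0.7743>−1
Confirm numerically:
  x=-0.698: |R|=0.84167 <1
  x=-0.592: |R|=0.79621 <1
  x=-0.521: |R|=0.77967 <1
  x=-0.388: |R|=0.77876 <1
  x=-1.476: |R|=1.93719 >1
  x=-1.174: |R|=1.35271 >1
  x=-1.150: |R|=1.31492 >1
So |R|<1 on (-0.9028, 0).

(-0.9028,0); λ=-8 ⇒ h* = (65/72)/8 = 0.1128.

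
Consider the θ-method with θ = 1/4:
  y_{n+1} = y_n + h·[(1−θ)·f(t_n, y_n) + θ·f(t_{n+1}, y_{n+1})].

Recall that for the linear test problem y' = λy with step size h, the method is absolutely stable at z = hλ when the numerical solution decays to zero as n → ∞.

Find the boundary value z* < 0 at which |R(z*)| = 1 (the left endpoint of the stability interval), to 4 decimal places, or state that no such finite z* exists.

With y'=λy (z=hλ):
  y_{n+1} = y_n + z·[3/4·y_n + 1/4·y_{n+1}] ⇒ (1 − 1/4z)y_{n+1} = (1 + 3/4z)y_n
  ⇒ R(z) = (1 + 3/4z)/(1 − 1/4z).

Find x<0 with |R(x)|<1.
x=-1.76: |R|=0.2222
R=−1: 1+3/4x = −1+1/4x ⇒ -1/2x=2 ⇒ x=2/(-1/2)=-4.0000
Confirm numerically:
  x=-3.753: |R|=0.93628 <1
  x=-3.175: |R|=0.77003 <1
  x=-2.589: |R|=0.57171 <1
  x=-4.506: |R|=1.11897 >1
  x=-4.237: |R|=1.05755 >1
  x=-4.164: |R|=1.04018 >1
Interval (-4.0000, 0).

left endpoint -4.0000.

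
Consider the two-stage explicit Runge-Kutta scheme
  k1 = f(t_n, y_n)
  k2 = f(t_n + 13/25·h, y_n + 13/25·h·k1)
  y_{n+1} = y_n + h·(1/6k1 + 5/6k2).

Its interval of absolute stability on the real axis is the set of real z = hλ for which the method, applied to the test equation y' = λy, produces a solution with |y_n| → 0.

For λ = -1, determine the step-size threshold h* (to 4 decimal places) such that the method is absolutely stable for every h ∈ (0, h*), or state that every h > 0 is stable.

(-2.3077,0); λ=-1 ⇒ h* = (30/13)/1 = 2.3077.

With y'=λy (z=hλ):
  k1=λy_n ⇒ h·k1=z·y_n;  k2=λ(1+13/25z)y_n ⇒ h·k2=z(1+13/25z)y_n
  y_{n+1}/y_n = 1 + 1/6z + 5/6z(1+13/25z) = 1 + z + 13/30z²
  ⇒ R(z) = 1 + z + 13/30z².

Need |R(x)|<1, x<0.
x=-1.13: |R|=0.4233
R=1: x+13/30x²=0 ⇒ x=−30/13=-2.3077; min R=1−1/(4·13/30)=0.4231>−1
Confirm numerically:
  x=-2.089: |R|=0.80203 <1
  x=-1.695: |R|=0.54998 <1
  x=-1.503: |R|=0.47590 <1
  x=-0.938: |R|=0.44327 <1
  x=-2.646: |R|=1.38790 >1
  x=-2.609: |R|=1.34065 >1
Stable set (-2.3077, 0).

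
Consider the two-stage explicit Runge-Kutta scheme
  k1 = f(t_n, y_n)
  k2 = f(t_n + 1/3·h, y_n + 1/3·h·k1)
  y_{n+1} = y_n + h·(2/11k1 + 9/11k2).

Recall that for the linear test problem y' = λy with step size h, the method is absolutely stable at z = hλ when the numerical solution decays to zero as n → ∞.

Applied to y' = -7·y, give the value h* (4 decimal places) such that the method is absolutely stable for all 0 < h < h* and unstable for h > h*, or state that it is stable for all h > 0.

(-3.6667,0); λ=-7 ⇒ h* = (11/3)/7 = 0.5238.

Test eqn y'=λy, z=hλ:
  k1=λy_n ⇒ h·k1=z·y_n;  k2=λ(1+1/3z)y_n ⇒ h·k2=z(1+1/3z)y_n
  y_{n+1}/y_n = 1 + 2/11z + 9/11z(1+1/3z) = 1 + z + 3/11z²
  R(z) = 1 + z + 3/11z².

Boundary: |R(x)|=1, x<0.
x=-0.4: |R|=0.6436
R=1: x+3/11x²=0 ⇒ x=−11/3=-3.6667; min R=1−1/(4·3/11)=0.0833>−1
Confirm numerically:
  x=-3.526: |R|=0.86473 <1
  x=-3.369: |R|=0.72650 <1
  x=-2.321: |R|=0.14819 <1
  x=-1.899: |R|=0.08451 <1
  x=-4.193: |R|=1.60189 >1
  x=-3.954: |R|=1.30985 >1
  x=-3.837: |R|=1.17825 >1
So |R|<1 on (-3.6667, 0).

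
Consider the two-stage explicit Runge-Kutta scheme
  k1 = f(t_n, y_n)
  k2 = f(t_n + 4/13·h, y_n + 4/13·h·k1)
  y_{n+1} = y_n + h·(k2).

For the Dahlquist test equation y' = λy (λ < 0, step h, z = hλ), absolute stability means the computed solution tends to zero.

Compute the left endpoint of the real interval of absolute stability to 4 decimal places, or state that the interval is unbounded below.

left endpoint -3.2500.

On y'=λy, z=hλ:
  k1=λy_n ⇒ h·k1=z·y_n;  k2=λ(1+4/13z)y_n ⇒ h·k2=z(1+4/13z)y_n
  y_{n+1}/y_n = 1 + z(1+4/13z) = 1 + z + 4/13z²
  R(z) = 1 + z + 4/13z².

Solve |R(x)|<1 on ℝ⁻.
x=-1.57: |R|=0.1884
R=1: x+4/13x²=0 ⇒ x=−13/4=-3.2500; min R=1−1/(4·4/13)=0.1875>−1
Confirm numerically:
  x=-3.140: |R|=0.89372 <1
  x=-1.548: |R|=0.18932 <1
  x=-1.325: |R|=0.21519 <1
  x=-3.811: |R|=1.65784 >1
  x=-3.764: |R|=1.59529 >1
  x=-3.538: |R|=1.31352 >1
Stable set (-3.2500, 0).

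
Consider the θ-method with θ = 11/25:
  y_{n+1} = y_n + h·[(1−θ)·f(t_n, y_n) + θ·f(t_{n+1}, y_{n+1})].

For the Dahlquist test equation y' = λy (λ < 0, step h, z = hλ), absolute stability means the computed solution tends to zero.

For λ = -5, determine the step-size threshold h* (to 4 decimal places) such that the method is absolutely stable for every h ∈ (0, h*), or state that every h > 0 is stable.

On y'=λy, z=hλ:
  y_{n+1} = y_n + z·[14/25·y_n + 11/25·y_{n+1}] ⇒ (1 − 11/25z)y_{n+1} = (1 + 14/25z)y_n
  R(z) = (1 + 14/25z)/(1 − 11/25z).

Need |R(x)|<1, x<0.
x=-0.78: |R|=0.4193
R=−1: 1+14/25x = −1+11/25x ⇒ -3/25x=2 ⇒ x=2/(-3/25)=-16.6667
Confirm numerically:
  x=-13.457: |R|=0.94435 <1
  x=-13.023: |R|=0.93503 <1
  x=-8.251: |R|=0.78190 <1
  x=-16.780: |R|=1.00162 >1
  x=-16.732: |R|=1.00094 >1
Interval (-16.6667, 0).

(-16.6667,0); λ=-5 ⇒ h* = (50/3)/5 = 3.3333.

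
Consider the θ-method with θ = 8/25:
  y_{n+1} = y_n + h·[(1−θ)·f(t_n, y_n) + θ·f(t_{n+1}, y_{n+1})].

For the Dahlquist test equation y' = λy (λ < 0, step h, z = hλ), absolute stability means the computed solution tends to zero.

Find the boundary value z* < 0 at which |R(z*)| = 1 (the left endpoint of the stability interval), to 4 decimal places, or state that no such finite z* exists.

left endpoint -5.5556.

With y'=λy (z=hλ):
  y_{n+1} = y_n + z·[17/25·y_n + 8/25·y_{n+1}] ⇒ (1 − 8/25z)y_{n+1} = (1 + 17/25z)y_n
  R(z) = (1 + 17/25z)/(1 − 8/25z).

Boundary: |R(x)|=1, x<0.
x=-1.62: |R|=0.0669
R=−1: 1+17/25x = −1+8/25x ⇒ -9/25x=2 ⇒ x=2/(-9/25)=-5.5556
Confirm numerically:
  x=-4.876: |R|=0.90445 <1
  x=-3.876: |R|=0.73011 <1
  x=-3.804: |R|=0.71562 <1
  x=-6.108: |R|=1.06731 >1
  x=-6.020: |R|=1.05714 >1
  x=-6.017: |R|=1.05678 >1
Stable set (-5.5556, 0).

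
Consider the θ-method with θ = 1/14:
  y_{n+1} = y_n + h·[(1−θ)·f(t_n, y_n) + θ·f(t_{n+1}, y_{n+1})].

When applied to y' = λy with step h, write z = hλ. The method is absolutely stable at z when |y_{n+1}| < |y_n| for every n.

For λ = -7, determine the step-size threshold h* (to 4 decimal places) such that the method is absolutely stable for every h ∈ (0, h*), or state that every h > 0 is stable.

(-2.3333,0); λ=-7 ⇒ h* = (7/3)/7 = 0.3333.

Set f=λy, z=hλ:
  y_{n+1} = y_n + z·[13/14·y_n + 1/14·y_{n+1}] ⇒ (1 − 1/14z)y_{n+1} = (1 + 13/14z)y_n
  ⇒ R(z) = (1 + 13/14z)/(1 − 1/14z).

Solve |R(x)|<1 on ℝ⁻.
x=-1.47: |R|=0.3303
R=−1: 1+13/14x = −1+1/14x ⇒ -6/7x=2 ⇒ x=2/(-6/7)=-2.3333
Confirm numerically:
  x=-1.880: |R|=0.65743 <1
  x=-1.514: |R|=0.36625 <1
  x=-1.242: |R|=0.14080 <1
  x=-2.914: |R|=1.41197 >1
  x=-2.629: |R|=1.21336 >1
  x=-2.548: |R|=1.15567 >1
Interval (-2.3333, 0).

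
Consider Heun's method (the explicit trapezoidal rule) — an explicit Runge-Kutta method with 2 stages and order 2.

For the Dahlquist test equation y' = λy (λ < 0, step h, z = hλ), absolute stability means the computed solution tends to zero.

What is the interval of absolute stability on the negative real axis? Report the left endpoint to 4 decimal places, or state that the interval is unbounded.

With y'=λy (z=hλ):
  order 2, 2-stage ⇒ R(z)=1+z+z^2/2
  (e.g. R(-1.48)=0.61520, |R|=0.61520)

Find x<0 with |R(x)|<1.
x=-1.48: |R|=0.6152
|R(-1.9)|=0.9050 |R(-1.37)|=0.5685 |R(-0.88)|=0.5072
Bisect:
  x_lo=-2.7514 |R|=2.0338  x_hi=-0.2517 |R|=0.7800
  mid=-1.50156 |R|=0.62578 →hi
  mid=-2.12651 |R|=1.13451 →lo
  mid=-1.81404 |R|=0.83133 →hi
  mid=-1.97027 |R|=0.97071 →hi
  mid=-2.04839 |R|=1.04956 →lo
  mid=-2.00933 |R|=1.00937 →lo
  mid=-1.98980 |R|=0.98985 →hi
  mid=-1.99957 |R|=0.99957 →hi
  mid=-2.00445 |R|=1.00446 →lo
  ...
  [-2.00002,-1.99987] ⇒ x*=-2.0000
Stable set (-2.0000, 0).

z∈(-2.0000,0).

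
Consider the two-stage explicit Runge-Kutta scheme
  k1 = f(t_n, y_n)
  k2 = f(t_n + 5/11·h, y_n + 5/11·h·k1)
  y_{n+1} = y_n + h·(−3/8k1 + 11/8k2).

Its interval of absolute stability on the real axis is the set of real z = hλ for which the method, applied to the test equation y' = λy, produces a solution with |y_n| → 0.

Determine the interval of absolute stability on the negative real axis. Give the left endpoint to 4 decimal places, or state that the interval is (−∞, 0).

(-1.6000, 0).

Set f=λy, z=hλ:
  k1=λy_n ⇒ h·k1=z·y_n;  k2=λ(1+5/11z)y_n ⇒ h·k2=z(1+5/11z)y_n
  y_{n+1}/y_n = 1 − 3/8z + 11/8z(1+5/11z) = 1 + z + 5/8z²
  so R(z) = 1 + z + 5/8z².

Need |R(x)|<1, x<0.
x=-0.31: |R|=0.7501
R=1: x+5/8x²=0 ⇒ x=−8/5=-1.6000; min R=1−1/(4·5/8)=0.6000>−1
Confirm numerically:
  x=-1.459: |R|=0.87143 <1
  x=-1.265: |R|=0.73514 <1
  x=-0.931: |R|=0.61073 <1
  x=-2.130: |R|=1.70556 >1
  x=-1.847: |R|=1.28513 >1
So |R|<1 on (-1.6000, 0).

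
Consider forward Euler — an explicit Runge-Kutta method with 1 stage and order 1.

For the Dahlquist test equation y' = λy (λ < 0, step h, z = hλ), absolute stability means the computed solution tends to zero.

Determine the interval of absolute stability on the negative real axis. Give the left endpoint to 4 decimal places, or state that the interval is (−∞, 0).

On y'=λy, z=hλ:
  order 1, 1-stage ⇒ R(z)=1+z
  (e.g. R(-1.1)=-0.10000, |R|=0.10000)

Find x<0 with |R(x)|<1.
x=-1.1: |R|=0.1000
|R(-1.65)|=0.6500 |R(-1.46)|=0.4600 |R(-1.08)|=0.0800
Bisect:
  x_lo=-2.5035 |R|=1.5035  x_hi=-0.2803 |R|=0.7197
  mid=-1.39190 |R|=0.39190 →hi
  mid=-1.94770 |R|=0.94770 →hi
  mid=-2.22561 |R|=1.22561 →lo
  mid=-2.08665 |R|=1.08665 →lo
  mid=-2.01718 |R|=1.01718 →lo
  mid=-1.98244 |R|=0.98244 →hi
  mid=-1.99981 |R|=0.99981 →hi
  mid=-2.00849 |R|=1.00849 →lo
  mid=-2.00415 |R|=1.00415 →lo
  ...
  [-2.00008,-1.99995] ⇒ x*=-2.0000
Interval (-2.0000, 0).

(-2.0000, 0).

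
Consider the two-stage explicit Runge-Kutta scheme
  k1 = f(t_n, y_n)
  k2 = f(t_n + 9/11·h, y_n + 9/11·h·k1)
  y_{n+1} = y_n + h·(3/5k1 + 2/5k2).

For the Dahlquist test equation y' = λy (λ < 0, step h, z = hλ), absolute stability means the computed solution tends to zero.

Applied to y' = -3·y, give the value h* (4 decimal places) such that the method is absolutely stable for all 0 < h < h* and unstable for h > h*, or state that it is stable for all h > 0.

(-3.0556,0); λ=-3 ⇒ h* = (55/18)/3 = 1.0185.

Set f=λy, z=hλ:
  k1=λy_n ⇒ h·k1=z·y_n;  k2=λ(1+9/11z)y_n ⇒ h·k2=z(1+9/11z)y_n
  y_{n+1}/y_n = 1 + 3/5z + 2/5z(1+9/11z) = 1 + z + 18/55z²
  R(z) = 1 + z + 18/55z².

Boundary: |R(x)|=1, x<0.
x=-1.21: |R|=0.2692
R=1: x+18/55x²=0 ⇒ x=−55/18=-3.0556; min R=1−1/(4·18/55)=0.2361>−1
Confirm numerically:
  x=-2.732: |R|=0.71071 <1
  x=-2.661: |R|=0.65639 <1
  x=-2.421: |R|=0.49722 <1
  x=-2.397: |R|=0.48338 <1
  x=-3.655: |R|=1.71704 >1
  x=-3.321: |R|=1.28850 >1
  x=-3.196: |R|=1.14690 >1
Stable set (-3.0556, 0).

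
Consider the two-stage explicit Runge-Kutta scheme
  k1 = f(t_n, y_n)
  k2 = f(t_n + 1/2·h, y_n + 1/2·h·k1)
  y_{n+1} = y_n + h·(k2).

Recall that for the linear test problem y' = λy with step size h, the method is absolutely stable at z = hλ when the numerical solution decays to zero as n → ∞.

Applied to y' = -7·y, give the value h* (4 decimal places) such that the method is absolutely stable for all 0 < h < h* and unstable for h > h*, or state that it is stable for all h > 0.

Test eqn y'=λy, z=hλ:
  k1=λy_n ⇒ h·k1=z·y_n;  k2=λ(1+1/2z)y_n ⇒ h·k2=z(1+1/2z)y_n
  y_{n+1}/y_n = 1 + z(1+1/2z) = 1 + z + 1/2z²
  R(z) = 1 + z + 1/2z².

Boundary: |R(x)|=1, x<0.
x=-1.13: |R|=0.5085
R=1: x+1/2x²=0 ⇒ x=−2=-2.0000; min R=1−1/(4·1/2)=0.5000>−1
Confirm numerically:
  x=-1.766: |R|=0.79338 <1
  x=-1.190: |R|=0.51805 <1
  x=-0.931: |R|=0.50238 <1
  x=-2.408: |R|=1.49123 >1
  x=-2.350: |R|=1.41125 >1
  x=-2.302: |R|=1.34760 >1
Stable set (-2.0000, 0).

(-2.0000,0); λ=-7 ⇒ h* = (2)/7 = 0.2857.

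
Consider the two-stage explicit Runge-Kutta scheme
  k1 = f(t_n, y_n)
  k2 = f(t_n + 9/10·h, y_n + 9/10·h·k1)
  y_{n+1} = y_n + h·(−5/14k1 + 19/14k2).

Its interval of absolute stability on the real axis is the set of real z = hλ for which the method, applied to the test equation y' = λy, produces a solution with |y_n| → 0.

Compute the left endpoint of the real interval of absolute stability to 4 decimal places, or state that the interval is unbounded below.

Set f=λy, z=hλ:
  k1=λy_n ⇒ h·k1=z·y_n;  k2=λ(1+9/10z)y_n ⇒ h·k2=z(1+9/10z)y_n
  y_{n+1}/y_n = 1 − 5/14z + 19/14z(1+9/10z) = 1 + z + 171/140z²
  ⇒ R(z) = 1 + z + 171/140z².

Need |R(x)|<1, x<0.
x=-1.27: |R|=1.7000
R=1: x+171/140x²=0 ⇒ x=−140/171=-0.8187; min R=1−1/(4·171/140)=0.7953>−1
Confirm numerically:
  x=-0.660: |R|=0.87205 <1
  x=-0.480: |R|=0.80142 <1
  x=-0.382: |R|=0.79624 <1
  x=-0.351: |R|=0.79948 <1
  x=-1.198: |R|=1.55500 >1
  x=-1.003: |R|=1.22577 >1
Interval (-0.8187, 0).

left endpoint -0.8187.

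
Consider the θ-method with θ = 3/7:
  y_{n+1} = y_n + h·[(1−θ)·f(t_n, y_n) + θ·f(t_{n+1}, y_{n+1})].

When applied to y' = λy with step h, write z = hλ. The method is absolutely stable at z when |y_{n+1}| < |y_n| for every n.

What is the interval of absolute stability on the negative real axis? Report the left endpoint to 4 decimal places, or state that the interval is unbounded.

Test eqn y'=λy, z=hλ:
  y_{n+1} = y_n + z·[4/7·y_n + 3/7·y_{n+1}] ⇒ (1 − 3/7z)y_{n+1} = (1 + 4/7z)y_n
  ⇒ R(z) = (1 + 4/7z)/(1 − 3/7z).

Find x<0 with |R(x)|<1.
x=-0.95: |R|=0.3249
R=−1: 1+4/7x = −1+3/7x ⇒ -1/7x=2 ⇒ x=2/(-1/7)=-14.0000
Confirm numerically:
  x=-12.497: |R|=0.96622 <1
  x=-11.846: |R|=0.94936 <1
  x=-11.683: |R|=0.94490 <1
  x=-11.604: |R|=0.94270 <1
  x=-14.262: |R|=1.00526 >1
  x=-14.036: |R|=1.00073 >1
Stable set (-14.0000, 0).

z∈(-14.0000,0).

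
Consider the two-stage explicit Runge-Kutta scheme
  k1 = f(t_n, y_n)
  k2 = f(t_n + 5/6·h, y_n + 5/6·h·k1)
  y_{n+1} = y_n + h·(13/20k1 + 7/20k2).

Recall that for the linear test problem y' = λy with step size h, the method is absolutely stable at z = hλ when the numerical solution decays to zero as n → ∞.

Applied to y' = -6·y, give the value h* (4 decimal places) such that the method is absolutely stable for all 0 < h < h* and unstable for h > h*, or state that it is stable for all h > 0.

With y'=λy (z=hλ):
  k1=λy_n ⇒ h·k1=z·y_n;  k2=λ(1+5/6z)y_n ⇒ h·k2=z(1+5/6z)y_n
  y_{n+1}/y_n = 1 + 13/20z + 7/20z(1+5/6z) = 1 + z + 7/24z²
  ⇒ R(z) = 1 + z + 7/24z².

Need |R(x)|<1, x<0.
x=-0.86: |R|=0.3557
R=1: x+7/24x²=0 ⇒ x=−24/7=-3.4286; min R=1−1/(4·7/24)=0.1429>−1
Confirm numerically:
  x=-3.279: |R|=0.85695 <1
  x=-2.681: |R|=0.41543 <1
  x=-1.506: |R|=0.15551 <1
  x=-4.003: |R|=1.67067 >1
  x=-3.960: |R|=1.61380 >1
So |R|<1 on (-3.4286, 0).

(-3.4286,0); λ=-6 ⇒ h* = (24/7)/6 = 0.5714.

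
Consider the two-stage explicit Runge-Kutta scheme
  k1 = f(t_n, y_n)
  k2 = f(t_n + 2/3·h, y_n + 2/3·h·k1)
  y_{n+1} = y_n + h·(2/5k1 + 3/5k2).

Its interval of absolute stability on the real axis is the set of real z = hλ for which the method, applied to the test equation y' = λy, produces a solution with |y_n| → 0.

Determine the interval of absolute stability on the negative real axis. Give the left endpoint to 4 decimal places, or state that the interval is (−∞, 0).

On y'=λy, z=hλ:
  k1=λy_n ⇒ h·k1=z·y_n;  k2=λ(1+2/3z)y_n ⇒ h·k2=z(1+2/3z)y_n
  y_{n+1}/y_n = 1 + 2/5z + 3/5z(1+2/3z) = 1 + z + 2/5z²
  Hence R(z) = 1 + z + 2/5z².

Boundary: |R(x)|=1, x<0.
x=-0.77: |R|=0.4672
R=1: x+2/5x²=0 ⇒ x=−5/2=-2.5000; min R=1−1/(4·2/5)=0.3750>−1
Confirm numerically:
  x=-2.359: |R|=0.86695 <1
  x=-1.751: |R|=0.47540 <1
  x=-1.158: |R|=0.37839 <1
  x=-2.798: |R|=1.33352 >1
  x=-2.662: |R|=1.17250 >1
  x=-2.609: |R|=1.11375 >1
Stable set (-2.5000, 0).

(-2.5000, 0).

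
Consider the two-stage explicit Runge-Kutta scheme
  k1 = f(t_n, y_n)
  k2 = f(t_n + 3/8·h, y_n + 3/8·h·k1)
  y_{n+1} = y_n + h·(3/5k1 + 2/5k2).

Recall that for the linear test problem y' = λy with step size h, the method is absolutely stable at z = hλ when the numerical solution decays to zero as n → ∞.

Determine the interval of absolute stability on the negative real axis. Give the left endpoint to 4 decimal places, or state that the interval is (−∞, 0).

z∈(-6.6667,0).

Test eqn y'=λy, z=hλ:
  k1=λy_n ⇒ h·k1=z·y_n;  k2=λ(1+3/8z)y_n ⇒ h·k2=z(1+3/8z)y_n
  y_{n+1}/y_n = 1 + 3/5z + 2/5z(1+3/8z) = 1 + z + 3/20z²
  so R(z) = 1 + z + 3/20z².

Solve |R(x)|<1 on ℝ⁻.
x=-0.81: |R|=0.2884
R=1: x+3/20x²=0 ⇒ x=−20/3=-6.6667; min R=1−1/(4·3/20)=-0.6667>−1
Confirm numerically:
  x=-6.110: |R|=0.48981 <1
  x=-5.847: |R|=0.28111 <1
  x=-4.403: |R|=0.49504 <1
  x=-2.768: |R|=0.61873 <1
  x=-7.070: |R|=1.42773 >1
  x=-6.721: |R|=1.05478 >1
Stable set (-6.6667, 0).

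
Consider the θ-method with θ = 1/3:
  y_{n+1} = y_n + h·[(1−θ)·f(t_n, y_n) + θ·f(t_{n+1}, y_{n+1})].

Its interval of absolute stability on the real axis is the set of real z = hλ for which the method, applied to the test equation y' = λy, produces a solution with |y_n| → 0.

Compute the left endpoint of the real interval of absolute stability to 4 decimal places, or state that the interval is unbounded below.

z* = -6.0000.

Test eqn y'=λy, z=hλ:
  y_{n+1} = y_n + z·[2/3·y_n + 1/3·y_{n+1}] ⇒ (1 − 1/3z)y_{n+1} = (1 + 2/3z)y_n
  Hence R(z) = (1 + 2/3z)/(1 − 1/3z).

Find x<0 with |R(x)|<1.
x=-0.53: |R|=0.5496
R=−1: 1+2/3x = −1+1/3x ⇒ -1/3x=2 ⇒ x=2/(-1/3)=-6.0000
Confirm numerically:
  x=-3.972: |R|=0.70912 <1
  x=-3.465: |R|=0.60789 <1
  x=-3.024: |R|=0.50598 <1
  x=-2.667: |R|=0.41186 <1
  x=-6.436: |R|=1.04621 >1
  x=-6.102: |R|=1.01121 >1
Interval (-6.0000, 0).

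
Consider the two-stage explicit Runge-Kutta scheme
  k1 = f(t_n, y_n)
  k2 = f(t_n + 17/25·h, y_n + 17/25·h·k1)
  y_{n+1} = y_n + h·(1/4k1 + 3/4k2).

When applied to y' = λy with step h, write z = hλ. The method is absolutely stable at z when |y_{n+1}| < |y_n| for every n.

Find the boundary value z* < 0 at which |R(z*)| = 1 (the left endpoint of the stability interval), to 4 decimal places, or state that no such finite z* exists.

left endpoint -1.9608.

Set f=λy, z=hλ:
  k1=λy_n ⇒ h·k1=z·y_n;  k2=λ(1+17/25z)y_n ⇒ h·k2=z(1+17/25z)y_n
  y_{n+1}/y_n = 1 + 1/4z + 3/4z(1+17/25z) = 1 + z + 51/100z²
  Hence R(z) = 1 + z + 51/100z².

Solve |R(x)|<1 on ℝ⁻.
x=-0.46: |R|=0.6479
R=1: x+51/100x²=0 ⇒ x=−100/51=-1.9608; min R=1−1/(4·51/100)=0.5098>−1
Confirm numerically:
  x=-1.794: |R|=0.84740 <1
  x=-1.189: |R|=0.53200 <1
  x=-1.044: |R|=0.51187 <1
  x=-2.478: |R|=1.65365 >1
  x=-2.176: |R|=1.23884 >1
  x=-2.031: |R|=1.07273 >1
Stable set (-1.9608, 0).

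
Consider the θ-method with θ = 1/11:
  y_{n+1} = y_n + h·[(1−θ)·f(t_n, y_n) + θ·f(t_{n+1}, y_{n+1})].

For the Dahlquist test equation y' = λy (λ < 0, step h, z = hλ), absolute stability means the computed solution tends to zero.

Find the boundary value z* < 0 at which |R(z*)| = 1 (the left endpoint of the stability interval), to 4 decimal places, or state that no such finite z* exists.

Test eqn y'=λy, z=hλ:
  y_{n+1} = y_n + z·[10/11·y_n + 1/11·y_{n+1}] ⇒ (1 − 1/11z)y_{n+1} = (1 + 10/11z)y_n
  ⇒ R(z) = (1 + 10/11z)/(1 − 1/11z).

Need |R(x)|<1, x<0.
x=-1.07: |R|=0.0249
R=−1: 1+10/11x = −1+1/11x ⇒ -9/11x=2 ⇒ x=2/(-9/11)=-2.4444
Confirm numerically:
  x=-2.198: |R|=0.83194 <1
  x=-2.088: |R|=0.75489 <1
  x=-0.992: |R|=0.09006 <1
  x=-2.980: |R|=1.34478 >1
  x=-2.837: |R|=1.25533 >1
Interval (-2.4444, 0).

z* = -2.4444.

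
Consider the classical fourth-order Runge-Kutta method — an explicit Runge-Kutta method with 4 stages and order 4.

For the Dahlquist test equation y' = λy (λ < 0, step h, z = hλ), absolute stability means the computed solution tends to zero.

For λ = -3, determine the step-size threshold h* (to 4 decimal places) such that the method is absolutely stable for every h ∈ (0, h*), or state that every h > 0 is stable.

Set f=λy, z=hλ:
  order 4, 4-stage ⇒ R(z)=1+z+z^2/2+z^3/6+z^4/24
  (e.g. R(-1.59)=0.27041, |R|=0.27041)

Boundary: |R(x)|=1, x<0.
x=-1.59: |R|=0.2704
|R(-2.84)|=1.0857 |R(-2.16)|=0.4002 |R(-1)|=0.3750
Bisect:
  x_lo=-3.4100 |R|=2.4291  x_hi=-0.0919 |R|=0.9122
  mid=-1.75093 |R|=0.27891 →hi
  mid=-2.58044 |R|=0.73259 →hi
  mid=-2.99520 |R|=1.36543 →lo
  mid=-2.78782 |R|=1.00382 →lo
  mid=-2.68413 |R|=0.85789 →hi
  mid=-2.73598 |R|=0.92816 →hi
  mid=-2.76190 |R|=0.96530 →hi
  ...
  [-2.78539,-2.78519] ⇒ x*=-2.7853
Stable set (-2.7853, 0).

(-2.7853,0); λ=-3 ⇒ h* = 0.9284.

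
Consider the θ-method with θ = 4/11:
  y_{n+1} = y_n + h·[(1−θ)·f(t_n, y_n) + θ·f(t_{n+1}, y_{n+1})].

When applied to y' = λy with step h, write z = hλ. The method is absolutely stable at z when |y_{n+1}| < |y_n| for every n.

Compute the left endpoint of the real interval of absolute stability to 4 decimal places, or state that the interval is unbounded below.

z* = -7.3333.

Set f=λy, z=hλ:
  y_{n+1} = y_n + z·[7/11·y_n + 4/11·y_{n+1}] ⇒ (1 − 4/11z)y_{n+1} = (1 + 7/11z)y_n
  ⇒ R(z) = (1 + 7/11z)/(1 − 4/11z).

Solve |R(x)|<1 on ℝ⁻.
x=-0.98: |R|=0.2775
R=−1: 1+7/11x = −1+4/11x ⇒ -3/11x=2 ⇒ x=2/(-3/11)=-7.3333
Confirm numerically:
  x=-7.041: |R|=0.97761 <1
  x=-6.808: |R|=0.95878 <1
  x=-5.331: |R|=0.81416 <1
  x=-7.462: |R|=1.00945 >1
  x=-7.444: |R|=1.00814 >1
  x=-7.442: |R|=1.00800 >1
Stable set (-7.3333, 0).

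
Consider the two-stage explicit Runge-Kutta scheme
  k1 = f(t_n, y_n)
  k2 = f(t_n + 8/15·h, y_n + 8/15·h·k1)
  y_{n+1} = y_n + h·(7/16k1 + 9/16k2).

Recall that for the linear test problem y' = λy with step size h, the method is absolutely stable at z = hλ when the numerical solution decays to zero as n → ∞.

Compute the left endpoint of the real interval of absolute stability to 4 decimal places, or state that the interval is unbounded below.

z* = -3.3333.

Test eqn y'=λy, z=hλ:
  k1=λy_n ⇒ h·k1=z·y_n;  k2=λ(1+8/15z)y_n ⇒ h·k2=z(1+8/15z)y_n
  y_{n+1}/y_n = 1 + 7/16z + 9/16z(1+8/15z) = 1 + z + 3/10z²
  R(z) = 1 + z + 3/10z².

Find x<0 with |R(x)|<1.
x=-0.74: |R|=0.4243
R=1: x+3/10x²=0 ⇒ x=−10/3=-3.3333; min R=1−1/(4·3/10)=0.1667>−1
Confirm numerically:
  x=-2.411: |R|=0.33288 <1
  x=-2.283: |R|=0.28063 <1
  x=-1.738: |R|=0.16819 <1
  x=-3.703: |R|=1.41066 >1
  x=-3.521: |R|=1.19823 >1
  x=-3.518: |R|=1.19490 >1
Interval (-3.3333, 0).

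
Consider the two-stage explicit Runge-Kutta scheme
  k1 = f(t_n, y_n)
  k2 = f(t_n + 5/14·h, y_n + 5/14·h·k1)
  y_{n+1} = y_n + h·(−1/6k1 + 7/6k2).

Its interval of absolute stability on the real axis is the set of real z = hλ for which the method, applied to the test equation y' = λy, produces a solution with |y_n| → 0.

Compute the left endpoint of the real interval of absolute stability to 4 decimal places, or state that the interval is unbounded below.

left endpoint -2.4000.

Test eqn y'=λy, z=hλ:
  k1=λy_n ⇒ h·k1=z·y_n;  k2=λ(1+5/14z)y_n ⇒ h·k2=z(1+5/14z)y_n
  y_{n+1}/y_n = 1 − 1/6z + 7/6z(1+5/14z) = 1 + z + 5/12z²
  R(z) = 1 + z + 5/12z².

Solve |R(x)|<1 on ℝ⁻.
x=-0.74: |R|=0.4882
R=1: x+5/12x²=0 ⇒ x=−12/5=-2.4000; min R=1−1/(4·5/12)=0.4000>−1
Confirm numerically:
  x=-2.192: |R|=0.81003 <1
  x=-1.923: |R|=0.61780 <1
  x=-1.687: |R|=0.49882 <1
  x=-1.144: |R|=0.40131 <1
  x=-2.925: |R|=1.63984 >1
  x=-2.884: |R|=1.58161 >1
  x=-2.839: |R|=1.51930 >1
Stable set (-2.4000, 0).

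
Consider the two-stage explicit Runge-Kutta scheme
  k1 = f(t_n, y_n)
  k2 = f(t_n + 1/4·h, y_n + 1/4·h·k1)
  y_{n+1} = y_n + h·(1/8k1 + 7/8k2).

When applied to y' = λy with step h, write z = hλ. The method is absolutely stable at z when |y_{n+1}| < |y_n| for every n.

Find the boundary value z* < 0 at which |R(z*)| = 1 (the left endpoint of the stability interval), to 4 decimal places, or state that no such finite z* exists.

left endpoint -4.5714.

Set f=λy, z=hλ:
  k1=λy_n ⇒ h·k1=z·y_n;  k2=λ(1+1/4z)y_n ⇒ h·k2=z(1+1/4z)y_n
  y_{n+1}/y_n = 1 + 1/8z + 7/8z(1+1/4z) = 1 + z + 7/32z²
  so R(z) = 1 + z + 7/32z².

Need |R(x)|<1, x<0.
x=-0.7: |R|=0.4072
R=1: x+7/32x²=0 ⇒ x=−32/7=-4.5714; min R=1−1/(4·7/32)=-0.1429>−1
Confirm numerically:
  x=-3.499: |R|=0.17916 <1
  x=-3.418: |R|=0.13760 <1
  x=-3.413: |R|=0.13512 <1
  x=-2.530: |R|=0.12980 <1
  x=-5.116: |R|=1.60944 >1
  x=-4.763: |R|=1.19960 >1
Stable set (-4.5714, 0).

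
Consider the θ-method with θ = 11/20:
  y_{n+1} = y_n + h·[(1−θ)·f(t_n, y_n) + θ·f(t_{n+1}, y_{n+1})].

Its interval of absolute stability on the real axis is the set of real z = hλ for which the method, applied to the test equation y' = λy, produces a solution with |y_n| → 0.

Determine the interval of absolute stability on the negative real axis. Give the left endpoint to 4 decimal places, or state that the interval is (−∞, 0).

On y'=λy, z=hλ:
  y_{n+1} = y_n + z·[9/20·y_n + 11/20·y_{n+1}] ⇒ (1 − 11/20z)y_{n+1} = (1 + 9/20z)y_n
  so R(z) = (1 + 9/20z)/(1 − 11/20z).

Boundary: |R(x)|=1, x<0.
x=-0.58: |R|=0.5603
x=-2: |R|=0.0476
x=-10: |R|=0.5385
x=-100: |R|=0.7857
θ=11/20≥1/2 ⇒ |1+9/20x|<|1−11/20x| ∀x<0 ⇒ interval (−∞,0).

unbounded; (−∞, 0).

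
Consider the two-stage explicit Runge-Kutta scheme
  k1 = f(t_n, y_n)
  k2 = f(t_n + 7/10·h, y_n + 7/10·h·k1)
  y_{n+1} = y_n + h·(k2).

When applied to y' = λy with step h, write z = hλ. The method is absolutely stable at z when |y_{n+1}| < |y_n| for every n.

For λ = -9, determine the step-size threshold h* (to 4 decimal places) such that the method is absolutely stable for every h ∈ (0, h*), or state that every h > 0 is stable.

Test eqn y'=λy, z=hλ:
  k1=λy_n ⇒ h·k1=z·y_n;  k2=λ(1+7/10z)y_n ⇒ h·k2=z(1+7/10z)y_n
  y_{n+1}/y_n = 1 + z(1+7/10z) = 1 + z + 7/10z²
  ⇒ R(z) = 1 + z + 7/10z².

Boundary: |R(x)|=1, x<0.
x=-1.46: |R|=1.0321
R=1: x+7/10x²=0 ⇒ x=−10/7=-1.4286; min R=1−1/(4·7/10)=0.6429>−1
Confirm numerically:
  x=-1.201: |R|=0.80868 <1
  x=-1.131: |R|=0.76441 <1
  x=-1.074: |R|=0.73343 <1
  x=-0.656: |R|=0.64524 <1
  x=-1.767: |R|=1.41860 >1
  x=-1.555: |R|=1.13762 >1
Stable set (-1.4286, 0).

(-1.4286,0); λ=-9 ⇒ h* = (10/7)/9 = 0.1587.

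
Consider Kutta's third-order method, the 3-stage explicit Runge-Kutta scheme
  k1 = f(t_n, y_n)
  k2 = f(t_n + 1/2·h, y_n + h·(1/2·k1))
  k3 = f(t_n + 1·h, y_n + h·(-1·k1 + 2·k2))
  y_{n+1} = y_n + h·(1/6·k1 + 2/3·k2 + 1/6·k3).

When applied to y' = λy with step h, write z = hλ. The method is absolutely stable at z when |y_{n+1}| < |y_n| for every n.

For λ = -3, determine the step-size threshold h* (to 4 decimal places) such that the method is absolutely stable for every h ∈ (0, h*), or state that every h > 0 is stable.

(-2.5127,0); λ=-3 ⇒ h* = 0.8376.

Set f=λy, z=hλ:
  order 3, 3-stage ⇒ R(z)=1+z+z^2/2+z^3/6
  (e.g. R(-1.16)=0.25265, |R|=0.25265)

Find x<0 with |R(x)|<1.
x=-1.16: |R|=0.2527
|R(-2.09)|=0.4275 |R(-1.75)|=0.1120 |R(-0.83)|=0.4192
Bisect:
  x_lo=-3.3402 |R|=2.9727  x_hi=-0.2505 |R|=0.7782
  mid=-1.79533 |R|=0.14818 →hi
  mid=-2.56774 |R|=1.09274 →lo
  mid=-2.18154 |R|=0.53235 →hi
  mid=-2.37464 |R|=0.78692 →hi
  mid=-2.47119 |R|=0.93297 →hi
  mid=-2.51947 |R|=1.01109 →lo
  mid=-2.49533 |R|=0.97160 →hi
  ...
  [-2.51287,-2.51268] ⇒ x*=-2.5127
Interval (-2.5127, 0).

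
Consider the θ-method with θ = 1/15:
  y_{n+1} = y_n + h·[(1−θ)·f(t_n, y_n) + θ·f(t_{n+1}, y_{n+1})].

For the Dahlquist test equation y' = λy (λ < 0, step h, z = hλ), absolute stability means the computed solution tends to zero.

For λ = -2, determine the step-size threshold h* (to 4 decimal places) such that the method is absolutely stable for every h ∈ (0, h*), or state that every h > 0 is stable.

(-2.3077,0); λ=-2 ⇒ h* = (30/13)/2 = 1.1538.

On y'=λy, z=hλ:
  y_{n+1} = y_n + z·[14/15·y_n + 1/15·y_{n+1}] ⇒ (1 − 1/15z)y_{n+1} = (1 + 14/15z)y_n
  R(z) = (1 + 14/15z)/(1 − 1/15z).

Find x<0 with |R(x)|<1.
x=-1.27: |R|=0.1709
R=−1: 1+14/15x = −1+1/15x ⇒ -13/15x=2 ⇒ x=2/(-13/15)=-2.3077
Confirm numerically:
  x=-2.278: |R|=0.97766 <1
  x=-2.221: |R|=0.93456 <1
  x=-2.034: |R|=0.79112 <1
  x=-1.911: |R|=0.69505 <1
  x=-2.861: |R|=1.40272 >1
  x=-2.672: |R|=1.26799 >1
  x=-2.614: |R|=1.22607 >1
So |R|<1 on (-2.3077, 0).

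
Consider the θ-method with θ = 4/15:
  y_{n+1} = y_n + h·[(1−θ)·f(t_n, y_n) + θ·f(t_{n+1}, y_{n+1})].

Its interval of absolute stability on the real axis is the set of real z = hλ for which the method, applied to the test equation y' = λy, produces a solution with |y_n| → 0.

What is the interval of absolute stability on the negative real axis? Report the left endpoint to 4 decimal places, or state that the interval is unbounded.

On y'=λy, z=hλ:
  y_{n+1} = y_n + z·[11/15·y_n + 4/15·y_{n+1}] ⇒ (1 − 4/15z)y_{n+1} = (1 + 11/15z)y_n
  Hence R(z) = (1 + 11/15z)/(1 − 4/15z).

Need |R(x)|<1, x<0.
x=-1.38: |R|=0.0088
R=−1: 1+11/15x = −1+4/15x ⇒ -7/15x=2 ⇒ x=2/(-7/15)=-4.2857
Confirm numerically:
  x=-3.590: |R|=0.83413 <1
  x=-3.316: |R|=0.75984 <1
  x=-1.809: |R|=0.22032 <1
  x=-4.521: |R|=1.04978 >1
  x=-4.312: |R|=1.00571 >1
So |R|<1 on (-4.2857, 0).

(-4.2857, 0).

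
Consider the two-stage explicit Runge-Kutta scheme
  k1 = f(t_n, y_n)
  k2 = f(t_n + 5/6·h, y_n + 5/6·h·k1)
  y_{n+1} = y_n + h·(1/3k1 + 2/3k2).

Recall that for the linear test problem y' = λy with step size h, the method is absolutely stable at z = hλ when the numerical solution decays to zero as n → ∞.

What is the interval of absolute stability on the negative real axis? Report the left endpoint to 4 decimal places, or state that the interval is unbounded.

z∈(-1.8000,0).

With y'=λy (z=hλ):
  k1=λy_n ⇒ h·k1=z·y_n;  k2=λ(1+5/6z)y_n ⇒ h·k2=z(1+5/6z)y_n
  y_{n+1}/y_n = 1 + 1/3z + 2/3z(1+5/6z) = 1 + z + 5/9z²
  Hence R(z) = 1 + z + 5/9z².

Need |R(x)|<1, x<0.
x=-0.66: |R|=0.5820
R=1: x+5/9x²=0 ⇒ x=−9/5=-1.8000; min R=1−1/(4·5/9)=0.5500>−1
Confirm numerically:
  x=-1.603: |R|=0.82456 <1
  x=-0.833: |R|=0.55249 <1
  x=-0.801: |R|=0.55544 <1
  x=-0.739: |R|=0.56440 <1
  x=-2.287: |R|=1.61876 >1
  x=-2.107: |R|=1.35936 >1
  x=-1.982: |R|=1.20040 >1
Interval (-1.8000, 0).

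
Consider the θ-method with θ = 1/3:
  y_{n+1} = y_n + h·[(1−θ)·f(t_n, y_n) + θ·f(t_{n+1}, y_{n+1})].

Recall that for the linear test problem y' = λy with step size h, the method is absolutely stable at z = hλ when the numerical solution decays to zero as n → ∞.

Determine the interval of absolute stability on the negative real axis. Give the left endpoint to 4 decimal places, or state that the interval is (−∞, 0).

(-6.0000, 0).

Test eqn y'=λy, z=hλ:
  y_{n+1} = y_n + z·[2/3·y_n + 1/3·y_{n+1}] ⇒ (1 − 1/3z)y_{n+1} = (1 + 2/3z)y_n
  so R(z) = (1 + 2/3z)/(1 − 1/3z).

Boundary: |R(x)|=1, x<0.
x=-0.44: |R|=0.6163
R=−1: 1+2/3x = −1+1/3x ⇒ -1/3x=2 ⇒ x=2/(-1/3)=-6.0000
Confirm numerically:
  x=-5.452: |R|=0.93516 <1
  x=-4.257: |R|=0.75982 <1
  x=-3.030: |R|=0.50746 <1
  x=-6.468: |R|=1.04943 >1
  x=-6.309: |R|=1.03319 >1
  x=-6.147: |R|=1.01607 >1
So |R|<1 on (-6.0000, 0).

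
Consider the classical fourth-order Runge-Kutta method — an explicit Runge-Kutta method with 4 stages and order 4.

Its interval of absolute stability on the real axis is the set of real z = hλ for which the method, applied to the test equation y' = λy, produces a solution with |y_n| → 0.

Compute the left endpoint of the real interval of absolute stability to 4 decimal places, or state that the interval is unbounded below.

With y'=λy (z=hλ):
  order 4, 4-stage ⇒ R(z)=1+z+z^2/2+z^3/6+z^4/24
  (e.g. R(-1.01)=0.37169, |R|=0.37169)

Need |R(x)|<1, x<0.
x=-1.01: |R|=0.3717
|R(-2.79)|=1.0071 |R(-1.84)|=0.2921 |R(-1.37)|=0.2867
Bisect:
  x_lo=-3.2857 |R|=2.0564  x_hi=-0.1674 |R|=0.8459
  mid=-1.72652 |R|=0.27639 →hi
  mid=-2.50610 |R|=0.65444 →hi
  mid=-2.89589 |R|=1.17995 →lo
  mid=-2.70099 |R|=0.88016 →hi
  mid=-2.79844 |R|=1.02000 →lo
  mid=-2.74972 |R|=0.94767 →hi
  mid=-2.77408 |R|=0.98322 →hi
  mid=-2.78626 |R|=1.00146 →lo
  mid=-2.78017 |R|=0.99230 →hi
  ...
  [-2.78531,-2.78512] ⇒ x*=-2.7853
So |R|<1 on (-2.7853, 0).

left endpoint -2.7853.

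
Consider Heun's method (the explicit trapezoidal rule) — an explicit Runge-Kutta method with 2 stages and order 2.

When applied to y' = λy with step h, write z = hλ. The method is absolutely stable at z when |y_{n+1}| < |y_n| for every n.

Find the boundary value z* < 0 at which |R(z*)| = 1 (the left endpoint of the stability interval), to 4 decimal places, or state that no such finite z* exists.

With y'=λy (z=hλ):
  order 2, 2-stage ⇒ R(z)=1+z+z^2/2
  (e.g. R(-1.38)=0.57220, |R|=0.57220)

Need |R(x)|<1, x<0.
x=-1.38: |R|=0.5722
|R(-1.16)|=0.5128 |R(-0.73)|=0.5364 |R(-0.57)|=0.5924
Bisect:
  x_lo=-2.5898 |R|=1.7637  x_hi=-0.3518 |R|=0.7101
  mid=-1.47082 |R|=0.61083 →hi
  mid=-2.03031 |R|=1.03077 →lo
  mid=-1.75056 |R|=0.78167 →hi
  mid=-1.89044 |R|=0.89644 →hi
  mid=-1.96038 |R|=0.96116 →hi
  mid=-1.99534 |R|=0.99535 →hi
  mid=-2.01283 |R|=1.01291 →lo
  mid=-2.00409 |R|=1.00409 →lo
  mid=-1.99971 |R|=0.99971 →hi
  ...
  [-2.00012,-1.99999] ⇒ x*=-2.0000
So |R|<1 on (-2.0000, 0).

left endpoint -2.0000.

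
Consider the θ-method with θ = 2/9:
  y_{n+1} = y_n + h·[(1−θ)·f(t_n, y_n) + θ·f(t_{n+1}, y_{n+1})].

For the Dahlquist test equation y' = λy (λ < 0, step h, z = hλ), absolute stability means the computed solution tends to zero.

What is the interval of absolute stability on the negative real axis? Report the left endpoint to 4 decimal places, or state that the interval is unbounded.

(-3.6000, 0).

With y'=λy (z=hλ):
  y_{n+1} = y_n + z·[7/9·y_n + 2/9·y_{n+1}] ⇒ (1 − 2/9z)y_{n+1} = (1 + 7/9z)y_n
  R(z) = (1 + 7/9z)/(1 − 2/9z).

Need |R(x)|<1, x<0.
x=-1.08: |R|=0.1290
R=−1: 1+7/9x = −1+2/9x ⇒ -5/9x=2 ⇒ x=2/(-5/9)=-3.6000
Confirm numerically:
  x=-1.819: |R|=0.29538 <1
  x=-1.513: |R|=0.13230 <1
  x=-1.510: |R|=0.13062 <1
  x=-4.062: |R|=1.13490 >1
  x=-3.843: |R|=1.07282 >1
  x=-3.697: |R|=1.02958 >1
So |R|<1 on (-3.6000, 0).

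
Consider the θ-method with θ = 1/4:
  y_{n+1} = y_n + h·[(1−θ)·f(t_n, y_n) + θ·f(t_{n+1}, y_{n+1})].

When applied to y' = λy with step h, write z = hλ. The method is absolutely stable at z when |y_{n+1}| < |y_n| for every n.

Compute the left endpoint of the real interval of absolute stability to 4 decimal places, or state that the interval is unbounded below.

With y'=λy (z=hλ):
  y_{n+1} = y_n + z·[3/4·y_n + 1/4·y_{n+1}] ⇒ (1 − 1/4z)y_{n+1} = (1 + 3/4z)y_n
  so R(z) = (1 + 3/4z)/(1 − 1/4z).

Need |R(x)|<1, x<0.
x=-1.32: |R|=0.0075
R=−1: 1+3/4x = −1+1/4x ⇒ -1/2x=2 ⇒ x=2/(-1/2)=-4.0000
Confirm numerically:
  x=-3.596: |R|=0.89363 <1
  x=-2.866: |R|=0.66968 <1
  x=-2.620: |R|=0.58308 <1
  x=-4.309: |R|=1.07438 >1
  x=-4.308: |R|=1.07415 >1
  x=-4.201: |R|=1.04902 >1
So |R|<1 on (-4.0000, 0).

left endpoint -4.0000.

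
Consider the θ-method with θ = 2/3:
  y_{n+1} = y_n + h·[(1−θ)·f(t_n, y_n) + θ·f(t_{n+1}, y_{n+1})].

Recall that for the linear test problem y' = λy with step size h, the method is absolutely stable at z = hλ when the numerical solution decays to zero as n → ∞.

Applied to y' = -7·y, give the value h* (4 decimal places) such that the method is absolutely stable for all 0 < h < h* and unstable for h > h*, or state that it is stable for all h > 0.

Set f=λy, z=hλ:
  y_{n+1} = y_n + z·[1/3·y_n + 2/3·y_{n+1}] ⇒ (1 − 2/3z)y_{n+1} = (1 + 1/3z)y_n
  so R(z) = (1 + 1/3z)/(1 − 2/3z).

Need |R(x)|<1, x<0.
x=-0.87: |R|=0.4494
x=-2: |R|=0.1429
x=-10: |R|=0.3043
x=-100: |R|=0.4778
θ=2/3≥1/2 ⇒ |1+1/3x|<|1−2/3x| ∀x<0 ⇒ unbounded interval.

unbounded; (−∞, 0). Any h>0 works for λ=-7.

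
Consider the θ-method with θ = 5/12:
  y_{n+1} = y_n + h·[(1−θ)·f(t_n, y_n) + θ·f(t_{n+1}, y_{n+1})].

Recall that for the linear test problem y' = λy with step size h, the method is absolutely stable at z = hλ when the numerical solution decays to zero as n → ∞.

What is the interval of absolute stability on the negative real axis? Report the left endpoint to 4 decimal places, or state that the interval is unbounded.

(-12.0000, 0).

Test eqn y'=λy, z=hλ:
  y_{n+1} = y_n + z·[7/12·y_n + 5/12·y_{n+1}] ⇒ (1 − 5/12z)y_{n+1} = (1 + 7/12z)y_n
  ⇒ R(z) = (1 + 7/12z)/(1 − 5/12z).

Boundary: |R(x)|=1, x<0.
x=-1.58: |R|=0.0472
R=−1: 1+7/12x = −1+5/12x ⇒ -1/6x=2 ⇒ x=2/(-1/6)=-12.0000
Confirm numerically:
  x=-8.373: |R|=0.86533 <1
  x=-7.327: |R|=0.80783 <1
  x=-7.227: |R|=0.80168 <1
  x=-5.261: |R|=0.64814 <1
  x=-12.580: |R|=1.01549 >1
  x=-12.542: |R|=1.01451 >1
Interval (-12.0000, 0).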